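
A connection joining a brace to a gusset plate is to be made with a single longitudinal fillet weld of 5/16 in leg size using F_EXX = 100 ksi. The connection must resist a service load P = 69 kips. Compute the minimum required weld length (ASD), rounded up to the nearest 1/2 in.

Throat t_e = 0.707 × 0.3125 = 0.2209 in.
r_n/Ω = (0.6 × 100 × 0.2209) / 2.0 = 6.628 kip/in.
L_req = P / (r_n/Ω) = 69 / 6.628 = 10.41 in total.
Round up → use L = 10.5 in.

L = 10.5 in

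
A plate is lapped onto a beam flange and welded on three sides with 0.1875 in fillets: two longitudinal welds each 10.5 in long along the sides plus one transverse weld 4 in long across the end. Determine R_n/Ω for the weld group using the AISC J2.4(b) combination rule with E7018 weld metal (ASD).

E70XX → F_EXX = 70 ksi.
t_e = 0.707 × 0.1875 = 0.1326 in.
R_nwl = 0.6 × 70 × 0.1326 × 21 = 116.9 kips (longitudinal, 2 welds).
R_nwt = 0.6 × 70 × 0.1326 × 4 = 22.27 kips (transverse, base value).
(i) R_nwl + R_nwt = 139.2 kips; (ii) 0.85 R_nwl + 1.5 R_nwt = 132.8 kips.
R_n = max = 139.2 kips [governs: (i)]; R_n/Ω = 69.6 kips.

R_n/Ω ≈ 69.6 kips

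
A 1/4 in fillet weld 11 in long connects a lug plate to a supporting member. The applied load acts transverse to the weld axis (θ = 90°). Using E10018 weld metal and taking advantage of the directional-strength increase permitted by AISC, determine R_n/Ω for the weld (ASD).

R_n/Ω ≈ 87.5 kip

E100XX → F_EXX = 100 ksi.
t_e = 0.707 × 0.25 = 0.1767 in; A_we = 0.1767 × 11 = 1.944 in².
Directional factor: 1.0 + 0.5 sin^1.5(90°) = 1.5.
F_nw = 0.6 × 100 × 1.5 = 90 ksi.
R_n/Ω = (90 × 1.944) / 2.0 = 87.49 kip.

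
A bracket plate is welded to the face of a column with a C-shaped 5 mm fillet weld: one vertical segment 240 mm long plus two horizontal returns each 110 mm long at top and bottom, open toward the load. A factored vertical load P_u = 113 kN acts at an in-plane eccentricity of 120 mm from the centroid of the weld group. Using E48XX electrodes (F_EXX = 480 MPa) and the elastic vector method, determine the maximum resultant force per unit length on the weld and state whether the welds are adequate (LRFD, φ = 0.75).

f_max ≈ 582 N/mm; adequate

Total weld length L_w = 460 mm. Treat welds as unit-width lines.
Centroid: x̄ = 2×110×55 / 460 = 26.3 mm from the vertical weld.
Polar moment about centroid: J = I_x + I_y = [240³/12 + 2×110×120²] + [240×26.3² + 2(110³/12 + 110×28.7²)] = 4889000 mm³.
Direct shear f_v = P/L_w = 113×10³ / 460 = 245.7 N/mm (vertical).
Torsion M = P·e = 113×10³ × 120 = 13560000 N·mm.
Critical point at (x, y) = (83.7, 120) from centroid. f_tx = M·y/J = 332.8 N/mm; f_ty = M·x/J = 232.1 N/mm.
Resultant f_max = √[f_tx² + (f_v + f_ty)²] = √[332.8² + (245.7 + 232.1)²] = 582.3 N/mm.
Capacity per unit length: φr_n = 0.75 × 0.6 × 480 × (0.707 × 5) = 763.6 N/mm.
582.3 ≤ 763.6 → adequate.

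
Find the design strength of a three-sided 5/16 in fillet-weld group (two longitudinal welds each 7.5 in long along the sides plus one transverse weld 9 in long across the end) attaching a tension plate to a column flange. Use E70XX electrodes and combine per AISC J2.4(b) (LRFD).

E70XX → F_EXX = 70 ksi.
t_e = 0.707 × 0.3125 = 0.2209 in.
R_nwl = 0.6 × 70 × 0.2209 × 15 = 139.2 kip (longitudinal, 2 welds).
R_nwt = 0.6 × 70 × 0.2209 × 9 = 83.51 kip (transverse, base value).
(i) R_nwl + R_nwt = 222.7 kip; (ii) 0.85 R_nwl + 1.5 R_nwt = 243.6 kip.
R_n = max = 243.6 kip [governs: (ii)]; φR_n = 182.7 kip.

φR_n ≈ 183 kip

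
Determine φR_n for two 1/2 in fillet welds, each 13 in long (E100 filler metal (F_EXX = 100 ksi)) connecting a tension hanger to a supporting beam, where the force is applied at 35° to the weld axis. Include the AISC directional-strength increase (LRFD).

φR_n ≈ 503 kip

t_e = 0.707 × 0.5 = 0.3535 in; A_we = 0.3535 × 26 = 9.191 in².
Directional factor: 1.0 + 0.5 sin^1.5(35°) = 1.217.
F_nw = 0.6 × 100 × 1.217 = 73.03 ksi.
φR_n = 0.75 × 73.03 × 9.191 = 503.4 kip.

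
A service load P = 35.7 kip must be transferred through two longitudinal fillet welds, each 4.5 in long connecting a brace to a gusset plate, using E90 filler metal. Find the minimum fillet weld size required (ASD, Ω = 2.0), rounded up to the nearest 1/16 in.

E90XX → F_EXX = 90 ksi.
Total weld length L = 9 in.
Required throat t_e = P × Ω / (0.6 F_EXX × L) = 35.7 × 2.0 / (0.6 × 90 × 9) = 0.1469 in.
Required leg w = t_e / 0.707 = 0.2078 in → use 1/4 in.

w = 1/4 in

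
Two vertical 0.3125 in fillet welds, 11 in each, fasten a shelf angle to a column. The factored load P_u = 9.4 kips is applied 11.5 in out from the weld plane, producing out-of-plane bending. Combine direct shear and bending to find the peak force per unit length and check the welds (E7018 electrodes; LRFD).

f_max ≈ 2.71 kip/in; adequate

E70XX → F_EXX = 70 ksi.
L_w = 2 × 11 = 22 in; section modulus (unit throat) S = 2 × L²/6 = 40.33 in².
Direct shear f_v = P/L_w = 9.4/22 = 0.4273 kip/in.
Moment M = P × e = 9.4 × 11.5 = 108.1 kip·in; bending f_b = M/S = 2.68 kip/in.
f_max = √(f_v² + f_b²) = √(0.4273² + 2.68²) = 2.714 kip/in.
φr_n = 0.75 × 0.6 × 70 × (0.707 × 0.3125) = 6.96 kip/in → adequate.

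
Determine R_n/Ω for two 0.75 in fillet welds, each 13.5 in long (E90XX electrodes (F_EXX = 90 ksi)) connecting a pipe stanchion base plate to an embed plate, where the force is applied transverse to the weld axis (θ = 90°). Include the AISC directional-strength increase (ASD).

t_e = 0.707 × 0.75 = 0.5302 in; A_we = 0.5302 × 27 = 14.32 in².
Directional factor: 1.0 + 0.5 sin^1.5(90°) = 1.5.
F_nw = 0.6 × 90 × 1.5 = 81 ksi.
R_n/Ω = (81 × 14.32) / 2.0 = 579.8 kip.

R_n/Ω ≈ 580 kip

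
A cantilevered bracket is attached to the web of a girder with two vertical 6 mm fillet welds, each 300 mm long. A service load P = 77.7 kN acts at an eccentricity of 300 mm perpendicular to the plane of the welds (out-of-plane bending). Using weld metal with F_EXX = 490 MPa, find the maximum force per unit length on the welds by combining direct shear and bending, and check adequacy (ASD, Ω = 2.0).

L_w = 2 × 300 = 600 mm; section modulus (unit throat) S = 2 × L²/6 = 30000 mm².
Direct shear f_v = P/L_w = 77.7×10³/600 = 129.5 N/mm.
Moment M = P × e = 77.7×10³ × 300 = 23310000 N·mm; bending f_b = M/S = 777 N/mm.
f_max = √(f_v² + f_b²) = √(129.5² + 777²) = 787.7 N/mm.
r_n/Ω = (1/2.0) × 0.6 × 490 × (0.707 × 6) = 623.6 N/mm → NOT adequate.

f_max ≈ 788 N/mm; NOT adequate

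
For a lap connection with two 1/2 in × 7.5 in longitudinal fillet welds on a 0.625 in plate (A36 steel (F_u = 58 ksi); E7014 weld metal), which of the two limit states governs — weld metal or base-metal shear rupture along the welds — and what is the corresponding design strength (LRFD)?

E70XX → F_EXX = 70 ksi.
t_e = 0.707 × 0.5 = 0.3535 in; L = 15 in.
Weld metal: φR_n = 0.75 × 0.6 × 70 × 0.3535 × 15 = 167 kips.
Base metal (shear rupture): φR_n = 0.75 × 0.6 × 58 × 0.625 × 15 = 244.7 kips.
Governing: weld metal.

φR_n ≈ 167 kips (weld metal governs)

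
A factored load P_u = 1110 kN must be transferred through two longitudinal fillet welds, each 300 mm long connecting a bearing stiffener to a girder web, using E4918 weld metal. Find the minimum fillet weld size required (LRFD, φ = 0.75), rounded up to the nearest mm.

w = 12 mm

E49XX → F_EXX = 490 MPa.
Total weld length L = 600 mm.
Required throat t_e = P_u / (φ × 0.6 F_EXX × L) = 1110 / (0.75 × 0.6 × 490 × 600 × 10⁻³) = 8.39 mm.
Required leg w = t_e / 0.707 = 11.87 mm → use 12 mm.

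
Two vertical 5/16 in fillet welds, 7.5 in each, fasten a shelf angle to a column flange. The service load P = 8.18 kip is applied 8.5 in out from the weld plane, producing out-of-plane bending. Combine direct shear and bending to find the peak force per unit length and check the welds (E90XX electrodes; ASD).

E90XX → F_EXX = 90 ksi.
L_w = 2 × 7.5 = 15 in; section modulus (unit throat) S = 2 × L²/6 = 18.75 in².
Direct shear f_v = P/L_w = 8.18/15 = 0.5453 kip/in.
Moment M = P × e = 8.18 × 8.5 = 69.53 kip·in; bending f_b = M/S = 3.708 kip/in.
f_max = √(f_v² + f_b²) = √(0.5453² + 3.708²) = 3.748 kip/in.
r_n/Ω = (1/2.0) × 0.6 × 90 × (0.707 × 0.3125) = 5.965 kip/in → adequate.

f_max ≈ 3.75 kip/in; adequate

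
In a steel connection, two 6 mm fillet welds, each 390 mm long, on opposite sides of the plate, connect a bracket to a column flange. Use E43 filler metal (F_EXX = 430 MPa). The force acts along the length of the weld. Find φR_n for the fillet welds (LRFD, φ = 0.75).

Effective throat t_e = 0.707 × 6 = 4.242 mm.
Total length L = 780 mm; A_we = 4.242 × 780 = 3309 mm².
F_nw = 0.6 F_EXX = 0.6 × 430 = 258 MPa.
φR_n = 0.75 × 258 × 3309 × 10⁻³ = 640.2 kN.

φR_n ≈ 640 kN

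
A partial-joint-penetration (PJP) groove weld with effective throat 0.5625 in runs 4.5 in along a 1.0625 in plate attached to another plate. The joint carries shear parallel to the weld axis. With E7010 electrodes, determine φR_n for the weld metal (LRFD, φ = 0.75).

E70XX → F_EXX = 70 ksi.
Effective throat (given) t_e = 0.5625 in.
A_we = 0.5625 × 4.5 = 2.531 in².
F_nw = 0.6 F_EXX = 42 ksi.
φR_n = 0.75 × 42 × 2.531 = 79.73 kips.

φR_n ≈ 79.7 kips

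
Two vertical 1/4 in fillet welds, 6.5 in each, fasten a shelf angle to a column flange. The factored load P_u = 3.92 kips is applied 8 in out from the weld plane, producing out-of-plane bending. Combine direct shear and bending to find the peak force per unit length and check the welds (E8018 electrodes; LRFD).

f_max ≈ 2.25 kip/in; adequate

E80XX → F_EXX = 80 ksi.
L_w = 2 × 6.5 = 13 in; section modulus (unit throat) S = 2 × L²/6 = 14.08 in².
Direct shear f_v = P/L_w = 3.92/13 = 0.3015 kip/in.
Moment M = P × e = 3.92 × 8 = 31.36 kip·in; bending f_b = M/S = 2.227 kip/in.
f_max = √(f_v² + f_b²) = √(0.3015² + 2.227²) = 2.247 kip/in.
φr_n = 0.75 × 0.6 × 80 × (0.707 × 0.25) = 6.363 kip/in → adequate.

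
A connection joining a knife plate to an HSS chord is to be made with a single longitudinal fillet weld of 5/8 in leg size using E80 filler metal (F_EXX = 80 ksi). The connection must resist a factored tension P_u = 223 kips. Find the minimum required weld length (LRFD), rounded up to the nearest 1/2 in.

L = 14.5 in

Throat t_e = 0.707 × 0.625 = 0.4419 in.
φr_n = 0.75 × 0.6 × 80 × 0.4419 = 15.91 kips/in.
L_req = P_u / φr_n = 223 / 15.91 = 14.02 in total.
Round up → use L = 14.5 in.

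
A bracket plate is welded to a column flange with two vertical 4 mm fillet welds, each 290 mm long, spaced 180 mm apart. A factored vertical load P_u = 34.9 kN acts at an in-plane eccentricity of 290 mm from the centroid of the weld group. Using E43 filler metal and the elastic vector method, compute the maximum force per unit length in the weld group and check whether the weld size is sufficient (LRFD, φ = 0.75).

E43XX → F_EXX = 430 MPa.
Total weld length L_w = 580 mm. Treat welds as unit-width lines.
Polar moment about centroid: J = 2[d³/12 + d(b/2)²] = 2[290³/12 + 290×90²] = 8763000 mm³.
Direct shear f_v = P/L_w = 34.9×10³ / 580 = 60.17 N/mm (vertical).
Torsion M = P·e = 34.9×10³ × 290 = 10121000 N·mm.
Critical point at (x, y) = (90, 145) from centroid. f_tx = M·y/J = 167.5 N/mm; f_ty = M·x/J = 103.9 N/mm.
Resultant f_max = √[f_tx² + (f_v + f_ty)²] = √[167.5² + (60.17 + 103.9)²] = 234.5 N/mm.
Capacity per unit length: φr_n = 0.75 × 0.6 × 430 × (0.707 × 4) = 547.2 N/mm.
234.5 ≤ 547.2 → adequate.

f_max ≈ 234 N/mm; adequate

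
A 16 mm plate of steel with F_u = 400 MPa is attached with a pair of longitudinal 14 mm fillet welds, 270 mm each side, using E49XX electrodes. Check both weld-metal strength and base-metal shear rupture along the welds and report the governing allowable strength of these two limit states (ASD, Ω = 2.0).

E49XX → F_EXX = 490 MPa.
t_e = 0.707 × 14 = 9.898 mm; L = 540 mm.
Weld metal: R_n/Ω = (1/2.0) × 0.6 × 490 × 9.898 × 540 × 10⁻³ = 785.7 kN.
Base metal (shear rupture): R_n/Ω = (1/2.0) × 0.6 × 400 × 16 × 540 × 10⁻³ = 1037 kN.
Governing: weld metal.

R_n/Ω ≈ 786 kN (weld metal governs)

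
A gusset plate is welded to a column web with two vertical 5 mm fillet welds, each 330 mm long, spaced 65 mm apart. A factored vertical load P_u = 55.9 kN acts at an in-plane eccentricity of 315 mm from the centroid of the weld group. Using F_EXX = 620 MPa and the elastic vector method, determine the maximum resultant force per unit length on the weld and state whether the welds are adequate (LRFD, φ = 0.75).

f_max ≈ 467 N/mm; adequate

Total weld length L_w = 660 mm. Treat welds as unit-width lines.
Polar moment about centroid: J = 2[d³/12 + d(b/2)²] = 2[330³/12 + 330×32.5²] = 6687000 mm³.
Direct shear f_v = P/L_w = 55.9×10³ / 660 = 84.7 N/mm (vertical).
Torsion M = P·e = 55.9×10³ × 315 = 17608000 N·mm.
Critical point at (x, y) = (32.5, 165) from centroid. f_tx = M·y/J = 434.5 N/mm; f_ty = M·x/J = 85.59 N/mm.
Resultant f_max = √[f_tx² + (f_v + f_ty)²] = √[434.5² + (84.7 + 85.59)²] = 466.7 N/mm.
Capacity per unit length: φr_n = 0.75 × 0.6 × 620 × (0.707 × 5) = 986.3 N/mm.
466.7 ≤ 986.3 → adequate.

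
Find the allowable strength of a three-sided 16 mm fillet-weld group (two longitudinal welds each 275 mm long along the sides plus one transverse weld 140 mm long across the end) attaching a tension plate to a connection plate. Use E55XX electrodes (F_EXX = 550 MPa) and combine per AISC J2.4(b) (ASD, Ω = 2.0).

R_n/Ω ≈ 1290 kN

t_e = 0.707 × 16 = 11.31 mm.
R_nwl = 0.6 × 550 × 11.31 × 550 × 10⁻³ = 2053 kN (longitudinal, 2 welds).
R_nwt = 0.6 × 550 × 11.31 × 140 × 10⁻³ = 522.6 kN (transverse, base value).
(i) R_nwl + R_nwt = 2576 kN; (ii) 0.85 R_nwl + 1.5 R_nwt = 2529 kN.
R_n = max = 2576 kN [governs: (i)]; R_n/Ω = 1288 kN.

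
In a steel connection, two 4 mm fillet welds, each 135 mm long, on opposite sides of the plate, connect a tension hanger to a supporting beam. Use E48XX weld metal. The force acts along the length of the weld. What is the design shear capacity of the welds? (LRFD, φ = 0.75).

E48XX → F_EXX = 480 MPa.
Effective throat t_e = 0.707 × 4 = 2.828 mm.
Total length L = 270 mm; A_we = 2.828 × 270 = 763.6 mm².
F_nw = 0.6 F_EXX = 0.6 × 480 = 288 MPa.
φR_n = 0.75 × 288 × 763.6 × 10⁻³ = 164.9 kN.

φR_n ≈ 165 kN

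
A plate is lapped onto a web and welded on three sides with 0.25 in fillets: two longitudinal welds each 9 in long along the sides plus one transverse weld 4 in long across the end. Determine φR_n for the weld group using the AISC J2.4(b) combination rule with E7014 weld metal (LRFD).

E70XX → F_EXX = 70 ksi.
t_e = 0.707 × 0.25 = 0.1767 in.
R_nwl = 0.6 × 70 × 0.1767 × 18 = 133.6 kips (longitudinal, 2 welds).
R_nwt = 0.6 × 70 × 0.1767 × 4 = 29.69 kips (transverse, base value).
(i) R_nwl + R_nwt = 163.3 kips; (ii) 0.85 R_nwl + 1.5 R_nwt = 158.1 kips.
R_n = max = 163.3 kips [governs: (i)]; φR_n = 122.5 kips.

φR_n ≈ 122 kips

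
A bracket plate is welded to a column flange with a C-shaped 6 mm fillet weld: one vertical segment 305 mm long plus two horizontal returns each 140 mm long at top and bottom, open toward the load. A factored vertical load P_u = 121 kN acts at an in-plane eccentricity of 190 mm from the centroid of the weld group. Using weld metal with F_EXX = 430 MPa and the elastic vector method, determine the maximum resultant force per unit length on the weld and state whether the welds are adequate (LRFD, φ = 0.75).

f_max ≈ 570 N/mm; adequate

Total weld length L_w = 585 mm. Treat welds as unit-width lines.
Centroid: x̄ = 2×140×70 / 585 = 33.5 mm from the vertical weld.
Polar moment about centroid: J = I_x + I_y = [305³/12 + 2×140×152.5²] + [305×33.5² + 2(140³/12 + 140×36.5²)] = 10050000 mm³.
Direct shear f_v = P/L_w = 121×10³ / 585 = 206.8 N/mm (vertical).
Torsion M = P·e = 121×10³ × 190 = 22990000 N·mm.
Critical point at (x, y) = (106.5, 152.5) from centroid. f_tx = M·y/J = 348.9 N/mm; f_ty = M·x/J = 243.6 N/mm.
Resultant f_max = √[f_tx² + (f_v + f_ty)²] = √[348.9² + (206.8 + 243.6)²] = 569.8 N/mm.
Capacity per unit length: φr_n = 0.75 × 0.6 × 430 × (0.707 × 6) = 820.8 N/mm.
569.8 ≤ 820.8 → adequate.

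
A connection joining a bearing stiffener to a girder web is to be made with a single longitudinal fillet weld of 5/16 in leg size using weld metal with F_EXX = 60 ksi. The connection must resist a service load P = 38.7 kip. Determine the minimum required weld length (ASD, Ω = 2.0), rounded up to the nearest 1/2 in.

Throat t_e = 0.707 × 0.3125 = 0.2209 in.
r_n/Ω = (0.6 × 60 × 0.2209) / 2.0 = 3.977 kip/in.
L_req = P / (r_n/Ω) = 38.7 / 3.977 = 9.731 in total.
Round up → use L = 10 in.

L = 10 in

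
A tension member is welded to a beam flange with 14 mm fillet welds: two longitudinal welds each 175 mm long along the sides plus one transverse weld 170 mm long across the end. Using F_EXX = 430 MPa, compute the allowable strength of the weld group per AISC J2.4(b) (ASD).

t_e = 0.707 × 14 = 9.898 mm.
R_nwl = 0.6 × 430 × 9.898 × 350 × 10⁻³ = 893.8 kN (longitudinal, 2 welds).
R_nwt = 0.6 × 430 × 9.898 × 170 × 10⁻³ = 434.1 kN (transverse, base value).
(i) R_nwl + R_nwt = 1328 kN; (ii) 0.85 R_nwl + 1.5 R_nwt = 1411 kN.
R_n = max = 1411 kN [governs: (ii)]; R_n/Ω = 705.5 kN.

R_n/Ω ≈ 705 kN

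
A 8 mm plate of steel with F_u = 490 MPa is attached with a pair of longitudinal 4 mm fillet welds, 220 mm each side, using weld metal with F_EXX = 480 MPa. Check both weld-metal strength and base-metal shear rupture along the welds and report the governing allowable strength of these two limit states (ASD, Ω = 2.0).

t_e = 0.707 × 4 = 2.828 mm; L = 440 mm.
Weld metal: R_n/Ω = (1/2.0) × 0.6 × 480 × 2.828 × 440 × 10⁻³ = 179.2 kN.
Base metal (shear rupture): R_n/Ω = (1/2.0) × 0.6 × 490 × 8 × 440 × 10⁻³ = 517.4 kN.
Governing: weld metal.

R_n/Ω ≈ 179 kN (weld metal governs)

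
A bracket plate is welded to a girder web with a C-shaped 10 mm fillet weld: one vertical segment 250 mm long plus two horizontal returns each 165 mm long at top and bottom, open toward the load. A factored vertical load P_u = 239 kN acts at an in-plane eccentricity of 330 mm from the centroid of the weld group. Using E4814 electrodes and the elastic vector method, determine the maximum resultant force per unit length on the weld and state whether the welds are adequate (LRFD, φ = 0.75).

f_max ≈ 1960 N/mm; NOT adequate

E48XX → F_EXX = 480 MPa.
Total weld length L_w = 580 mm. Treat welds as unit-width lines.
Centroid: x̄ = 2×165×82.5 / 580 = 46.94 mm from the vertical weld.
Polar moment about centroid: J = I_x + I_y = [250³/12 + 2×165×125²] + [250×46.94² + 2(165³/12 + 165×35.56²)] = 8175000 mm³.
Direct shear f_v = P/L_w = 239×10³ / 580 = 412.1 N/mm (vertical).
Torsion M = P·e = 239×10³ × 330 = 78870000 N·mm.
Critical point at (x, y) = (118.1, 125) from centroid. f_tx = M·y/J = 1206 N/mm; f_ty = M·x/J = 1139 N/mm.
Resultant f_max = √[f_tx² + (f_v + f_ty)²] = √[1206² + (412.1 + 1139)²] = 1965 N/mm.
Capacity per unit length: φr_n = 0.75 × 0.6 × 480 × (0.707 × 10) = 1527 N/mm.
1965 > 1527 → NOT adequate.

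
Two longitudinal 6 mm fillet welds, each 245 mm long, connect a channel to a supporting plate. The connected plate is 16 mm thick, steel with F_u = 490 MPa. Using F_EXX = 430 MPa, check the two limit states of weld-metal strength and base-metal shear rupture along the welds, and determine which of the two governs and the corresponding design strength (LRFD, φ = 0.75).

φR_n ≈ 402 kN (weld metal governs)

t_e = 0.707 × 6 = 4.242 mm; L = 490 mm.
Weld metal: φR_n = 0.75 × 0.6 × 430 × 4.242 × 490 × 10⁻³ = 402.2 kN.
Base metal (shear rupture): φR_n = 0.75 × 0.6 × 490 × 16 × 490 × 10⁻³ = 1729 kN.
Governing: weld metal.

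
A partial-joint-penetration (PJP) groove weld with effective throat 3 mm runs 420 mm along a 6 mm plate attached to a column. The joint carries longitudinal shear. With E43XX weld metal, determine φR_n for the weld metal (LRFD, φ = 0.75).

E43XX → F_EXX = 430 MPa.
Effective throat (given) t_e = 3 mm.
A_we = 3 × 420 = 1260 mm².
F_nw = 0.6 F_EXX = 258 MPa.
φR_n = 0.75 × 258 × 1260 × 10⁻³ = 243.8 kN.

φR_n ≈ 244 kN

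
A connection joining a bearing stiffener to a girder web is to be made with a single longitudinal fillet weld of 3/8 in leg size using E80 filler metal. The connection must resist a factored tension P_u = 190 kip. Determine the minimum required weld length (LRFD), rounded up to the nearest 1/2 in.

E80XX → F_EXX = 80 ksi.
Throat t_e = 0.707 × 0.375 = 0.2651 in.
φr_n = 0.75 × 0.6 × 80 × 0.2651 = 9.544 kip/in.
L_req = P_u / φr_n = 190 / 9.544 = 19.91 in total.
Round up → use L = 20 in.

L = 20 in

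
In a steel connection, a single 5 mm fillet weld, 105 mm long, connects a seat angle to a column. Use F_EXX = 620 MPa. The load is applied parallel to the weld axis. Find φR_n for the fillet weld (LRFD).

Effective throat t_e = 0.707 × 5 = 3.535 mm.
Total length L = 105 mm; A_we = 3.535 × 105 = 371.2 mm².
F_nw = 0.6 F_EXX = 0.6 × 620 = 372 MPa.
φR_n = 0.75 × 372 × 371.2 × 10⁻³ = 103.6 kN.

φR_n ≈ 104 kN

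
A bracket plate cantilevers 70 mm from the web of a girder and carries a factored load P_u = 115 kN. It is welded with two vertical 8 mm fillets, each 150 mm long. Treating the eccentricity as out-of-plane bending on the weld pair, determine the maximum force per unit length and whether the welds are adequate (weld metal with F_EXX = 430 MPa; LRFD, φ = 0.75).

L_w = 2 × 150 = 300 mm; section modulus (unit throat) S = 2 × L²/6 = 7500 mm².
Direct shear f_v = P/L_w = 115×10³/300 = 383.3 N/mm.
Moment M = P × e = 115×10³ × 70 = 8050000 N·mm; bending f_b = M/S = 1073 N/mm.
f_max = √(f_v² + f_b²) = √(383.3² + 1073²) = 1140 N/mm.
φr_n = 0.75 × 0.6 × 430 × (0.707 × 8) = 1094 N/mm → NOT adequate.

f_max ≈ 1140 N/mm; NOT adequate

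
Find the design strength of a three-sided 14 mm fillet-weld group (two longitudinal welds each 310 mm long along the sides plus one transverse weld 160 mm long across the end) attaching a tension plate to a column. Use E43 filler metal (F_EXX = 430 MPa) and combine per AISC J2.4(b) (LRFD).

φR_n ≈ 1490 kN

t_e = 0.707 × 14 = 9.898 mm.
R_nwl = 0.6 × 430 × 9.898 × 620 × 10⁻³ = 1583 kN (longitudinal, 2 welds).
R_nwt = 0.6 × 430 × 9.898 × 160 × 10⁻³ = 408.6 kN (transverse, base value).
(i) R_nwl + R_nwt = 1992 kN; (ii) 0.85 R_nwl + 1.5 R_nwt = 1959 kN.
R_n = max = 1992 kN [governs: (i)]; φR_n = 1494 kN.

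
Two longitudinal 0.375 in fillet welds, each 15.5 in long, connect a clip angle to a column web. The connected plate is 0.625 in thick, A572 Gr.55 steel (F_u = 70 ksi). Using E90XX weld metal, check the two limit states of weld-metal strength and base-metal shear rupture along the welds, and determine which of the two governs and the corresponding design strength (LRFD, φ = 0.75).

E90XX → F_EXX = 90 ksi.
t_e = 0.707 × 0.375 = 0.2651 in; L = 31 in.
Weld metal: φR_n = 0.75 × 0.6 × 90 × 0.2651 × 31 = 332.9 kips.
Base metal (shear rupture): φR_n = 0.75 × 0.6 × 70 × 0.625 × 31 = 610.3 kips.
Governing: weld metal.

φR_n ≈ 333 kips (weld metal governs)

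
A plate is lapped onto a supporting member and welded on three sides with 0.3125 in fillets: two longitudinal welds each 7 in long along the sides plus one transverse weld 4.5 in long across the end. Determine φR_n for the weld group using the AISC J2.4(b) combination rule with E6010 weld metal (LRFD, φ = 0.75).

E60XX → F_EXX = 60 ksi.
t_e = 0.707 × 0.3125 = 0.2209 in.
R_nwl = 0.6 × 60 × 0.2209 × 14 = 111.4 kips (longitudinal, 2 welds).
R_nwt = 0.6 × 60 × 0.2209 × 4.5 = 35.79 kips (transverse, base value).
(i) R_nwl + R_nwt = 147.1 kips; (ii) 0.85 R_nwl + 1.5 R_nwt = 148.3 kips.
R_n = max = 148.3 kips [governs: (ii)]; φR_n = 111.3 kips.

φR_n ≈ 111 kips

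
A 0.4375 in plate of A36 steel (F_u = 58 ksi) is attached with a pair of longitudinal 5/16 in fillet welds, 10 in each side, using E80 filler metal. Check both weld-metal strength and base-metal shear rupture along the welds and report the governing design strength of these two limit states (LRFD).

φR_n ≈ 159 kip (weld metal governs)

E80XX → F_EXX = 80 ksi.
t_e = 0.707 × 0.3125 = 0.2209 in; L = 20 in.
Weld metal: φR_n = 0.75 × 0.6 × 80 × 0.2209 × 20 = 159.1 kip.
Base metal (shear rupture): φR_n = 0.75 × 0.6 × 58 × 0.4375 × 20 = 228.4 kip.
Governing: weld metal.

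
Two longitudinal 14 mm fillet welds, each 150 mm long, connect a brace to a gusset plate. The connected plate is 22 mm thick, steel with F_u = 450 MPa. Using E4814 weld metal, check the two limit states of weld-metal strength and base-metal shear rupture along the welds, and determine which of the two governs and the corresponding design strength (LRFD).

φR_n ≈ 641 kN (weld metal governs)

E48XX → F_EXX = 480 MPa.
t_e = 0.707 × 14 = 9.898 mm; L = 300 mm.
Weld metal: φR_n = 0.75 × 0.6 × 480 × 9.898 × 300 × 10⁻³ = 641.4 kN.
Base metal (shear rupture): φR_n = 0.75 × 0.6 × 450 × 22 × 300 × 10⁻³ = 1336 kN.
Governing: weld metal.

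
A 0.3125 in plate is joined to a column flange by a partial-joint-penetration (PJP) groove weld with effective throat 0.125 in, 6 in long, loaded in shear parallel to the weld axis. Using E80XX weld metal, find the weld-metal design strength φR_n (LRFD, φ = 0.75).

φR_n ≈ 27 kips

E80XX → F_EXX = 80 ksi.
Effective throat (given) t_e = 0.125 in.
A_we = 0.125 × 6 = 0.75 in².
F_nw = 0.6 F_EXX = 48 ksi.
φR_n = 0.75 × 48 × 0.75 = 27 kips.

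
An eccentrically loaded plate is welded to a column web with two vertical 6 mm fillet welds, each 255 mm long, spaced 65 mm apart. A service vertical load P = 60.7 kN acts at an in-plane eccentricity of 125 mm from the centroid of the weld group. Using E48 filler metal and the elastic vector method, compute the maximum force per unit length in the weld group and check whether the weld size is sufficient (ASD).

f_max ≈ 351 N/mm; adequate

E48XX → F_EXX = 480 MPa.
Total weld length L_w = 510 mm. Treat welds as unit-width lines.
Polar moment about centroid: J = 2[d³/12 + d(b/2)²] = 2[255³/12 + 255×32.5²] = 3302000 mm³.
Direct shear f_v = P/L_w = 60.7×10³ / 510 = 119 N/mm (vertical).
Torsion M = P·e = 60.7×10³ × 125 = 7587500 N·mm.
Critical point at (x, y) = (32.5, 127.5) from centroid. f_tx = M·y/J = 293 N/mm; f_ty = M·x/J = 74.67 N/mm.
Resultant f_max = √[f_tx² + (f_v + f_ty)²] = √[293² + (119 + 74.67)²] = 351.2 N/mm.
Capacity per unit length: r_n/Ω = (1/2.0) × 0.6 × 480 × (0.707 × 6) = 610.8 N/mm.
351.2 ≤ 610.8 → adequate.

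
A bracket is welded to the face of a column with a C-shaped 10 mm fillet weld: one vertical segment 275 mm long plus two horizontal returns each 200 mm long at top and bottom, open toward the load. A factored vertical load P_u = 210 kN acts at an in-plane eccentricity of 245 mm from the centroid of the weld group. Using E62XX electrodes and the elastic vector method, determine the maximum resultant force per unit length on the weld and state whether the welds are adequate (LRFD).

E62XX → F_EXX = 620 MPa.
Total weld length L_w = 675 mm. Treat welds as unit-width lines.
Centroid: x̄ = 2×200×100 / 675 = 59.26 mm from the vertical weld.
Polar moment about centroid: J = I_x + I_y = [275³/12 + 2×200×137.5²] + [275×59.26² + 2(200³/12 + 200×40.74²)] = 12260000 mm³.
Direct shear f_v = P/L_w = 210×10³ / 675 = 311.1 N/mm (vertical).
Torsion M = P·e = 210×10³ × 245 = 51450000 N·mm.
Critical point at (x, y) = (140.7, 137.5) from centroid. f_tx = M·y/J = 577.1 N/mm; f_ty = M·x/J = 590.7 N/mm.
Resultant f_max = √[f_tx² + (f_v + f_ty)²] = √[577.1² + (311.1 + 590.7)²] = 1071 N/mm.
Capacity per unit length: φr_n = 0.75 × 0.6 × 620 × (0.707 × 10) = 1973 N/mm.
1071 ≤ 1973 → adequate.

f_max ≈ 1070 N/mm; adequate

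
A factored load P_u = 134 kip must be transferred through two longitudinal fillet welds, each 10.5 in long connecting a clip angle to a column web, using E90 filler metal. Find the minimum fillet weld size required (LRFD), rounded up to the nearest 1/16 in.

w = 1/4 in

E90XX → F_EXX = 90 ksi.
Total weld length L = 21 in.
Required throat t_e = P_u / (φ × 0.6 F_EXX × L) = 134 / (0.75 × 0.6 × 90 × 21) = 0.1576 in.
Required leg w = t_e / 0.707 = 0.2228 in → use 1/4 in.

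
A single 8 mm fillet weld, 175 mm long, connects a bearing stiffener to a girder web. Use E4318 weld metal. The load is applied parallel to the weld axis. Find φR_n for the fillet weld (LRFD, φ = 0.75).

E43XX → F_EXX = 430 MPa.
Effective throat t_e = 0.707 × 8 = 5.656 mm.
Total length L = 175 mm; A_we = 5.656 × 175 = 989.8 mm².
F_nw = 0.6 F_EXX = 0.6 × 430 = 258 MPa.
φR_n = 0.75 × 258 × 989.8 × 10⁻³ = 191.5 kN.

φR_n ≈ 192 kN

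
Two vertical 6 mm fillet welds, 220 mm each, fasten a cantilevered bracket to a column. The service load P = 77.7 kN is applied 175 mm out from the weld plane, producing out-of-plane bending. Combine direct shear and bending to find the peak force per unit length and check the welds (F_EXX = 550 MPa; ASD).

f_max ≈ 861 N/mm; NOT adequate

L_w = 2 × 220 = 440 mm; section modulus (unit throat) S = 2 × L²/6 = 16130 mm².
Direct shear f_v = P/L_w = 77.7×10³/440 = 176.6 N/mm.
Moment M = P × e = 77.7×10³ × 175 = 13598000 N·mm; bending f_b = M/S = 842.8 N/mm.
f_max = √(f_v² + f_b²) = √(176.6² + 842.8²) = 861.1 N/mm.
r_n/Ω = (1/2.0) × 0.6 × 550 × (0.707 × 6) = 699.9 N/mm → NOT adequate.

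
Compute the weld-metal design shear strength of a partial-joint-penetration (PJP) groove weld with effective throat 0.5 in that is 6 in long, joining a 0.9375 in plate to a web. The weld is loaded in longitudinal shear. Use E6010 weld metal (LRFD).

φR_n ≈ 81 kip

E60XX → F_EXX = 60 ksi.
Effective throat (given) t_e = 0.5 in.
A_we = 0.5 × 6 = 3 in².
F_nw = 0.6 F_EXX = 36 ksi.
φR_n = 0.75 × 36 × 3 = 81 kip.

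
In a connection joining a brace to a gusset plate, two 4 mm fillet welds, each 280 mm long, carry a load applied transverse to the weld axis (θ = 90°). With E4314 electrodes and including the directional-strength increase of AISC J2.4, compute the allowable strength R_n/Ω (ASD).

E43XX → F_EXX = 430 MPa.
t_e = 0.707 × 4 = 2.828 mm; A_we = 2.828 × 560 = 1584 mm².
Directional factor: 1.0 + 0.5 sin^1.5(90°) = 1.5.
F_nw = 0.6 × 430 × 1.5 = 387 MPa.
R_n/Ω = (387 × 1584) / 2.0 × 10⁻³ = 306.4 kN.

R_n/Ω ≈ 306 kN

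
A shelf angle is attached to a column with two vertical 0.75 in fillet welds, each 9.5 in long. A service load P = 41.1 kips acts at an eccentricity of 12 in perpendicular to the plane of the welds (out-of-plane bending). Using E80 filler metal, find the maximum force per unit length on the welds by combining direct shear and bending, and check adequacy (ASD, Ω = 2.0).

E80XX → F_EXX = 80 ksi.
L_w = 2 × 9.5 = 19 in; section modulus (unit throat) S = 2 × L²/6 = 30.08 in².
Direct shear f_v = P/L_w = 41.1/19 = 2.163 kip/in.
Moment M = P × e = 41.1 × 12 = 493.2 kip·in; bending f_b = M/S = 16.39 kip/in.
f_max = √(f_v² + f_b²) = √(2.163² + 16.39²) = 16.54 kip/in.
r_n/Ω = (1/2.0) × 0.6 × 80 × (0.707 × 0.75) = 12.73 kip/in → NOT adequate.

f_max ≈ 16.5 kip/in; NOT adequate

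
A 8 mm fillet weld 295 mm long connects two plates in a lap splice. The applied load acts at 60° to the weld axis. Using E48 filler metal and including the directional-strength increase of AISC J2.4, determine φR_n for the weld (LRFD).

E48XX → F_EXX = 480 MPa.
t_e = 0.707 × 8 = 5.656 mm; A_we = 5.656 × 295 = 1669 mm².
Directional factor: 1.0 + 0.5 sin^1.5(60°) = 1.403.
F_nw = 0.6 × 480 × 1.403 = 404.1 MPa.
φR_n = 0.75 × 404.1 × 1669 × 10⁻³ = 505.6 kN.

φR_n ≈ 506 kN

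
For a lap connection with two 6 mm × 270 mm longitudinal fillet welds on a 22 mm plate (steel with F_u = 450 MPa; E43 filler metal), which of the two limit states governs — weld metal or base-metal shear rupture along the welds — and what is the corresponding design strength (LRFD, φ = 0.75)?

φR_n ≈ 443 kN (weld metal governs)

E43XX → F_EXX = 430 MPa.
t_e = 0.707 × 6 = 4.242 mm; L = 540 mm.
Weld metal: φR_n = 0.75 × 0.6 × 430 × 4.242 × 540 × 10⁻³ = 443.2 kN.
Base metal (shear rupture): φR_n = 0.75 × 0.6 × 450 × 22 × 540 × 10⁻³ = 2406 kN.
Governing: weld metal.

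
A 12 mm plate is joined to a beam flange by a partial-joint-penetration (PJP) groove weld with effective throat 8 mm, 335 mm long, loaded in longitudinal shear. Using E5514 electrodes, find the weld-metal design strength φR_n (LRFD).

E55XX → F_EXX = 550 MPa.
Effective throat (given) t_e = 8 mm.
A_we = 8 × 335 = 2680 mm².
F_nw = 0.6 F_EXX = 330 MPa.
φR_n = 0.75 × 330 × 2680 × 10⁻³ = 663.3 kN.

φR_n ≈ 663 kN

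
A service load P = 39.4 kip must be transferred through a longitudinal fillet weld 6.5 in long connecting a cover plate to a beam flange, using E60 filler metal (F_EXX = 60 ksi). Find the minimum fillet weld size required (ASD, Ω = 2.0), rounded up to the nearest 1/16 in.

w = 1/2 in

Total weld length L = 6.5 in.
Required throat t_e = P × Ω / (0.6 F_EXX × L) = 39.4 × 2.0 / (0.6 × 60 × 6.5) = 0.3368 in.
Required leg w = t_e / 0.707 = 0.4763 in → use 1/2 in.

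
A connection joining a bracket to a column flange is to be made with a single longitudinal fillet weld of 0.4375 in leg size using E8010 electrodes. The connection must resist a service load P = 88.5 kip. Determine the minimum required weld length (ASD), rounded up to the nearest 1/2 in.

L = 12 in

E80XX → F_EXX = 80 ksi.
Throat t_e = 0.707 × 0.4375 = 0.3093 in.
r_n/Ω = (0.6 × 80 × 0.3093) / 2.0 = 7.423 kip/in.
L_req = P / (r_n/Ω) = 88.5 / 7.423 = 11.92 in total.
Round up → use L = 12 in.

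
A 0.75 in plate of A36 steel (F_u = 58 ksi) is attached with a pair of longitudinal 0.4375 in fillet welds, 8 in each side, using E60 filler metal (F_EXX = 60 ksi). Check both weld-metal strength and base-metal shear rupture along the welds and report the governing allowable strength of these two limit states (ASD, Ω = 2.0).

R_n/Ω ≈ 89.1 kip (weld metal governs)

t_e = 0.707 × 0.4375 = 0.3093 in; L = 16 in.
Weld metal: R_n/Ω = (1/2.0) × 0.6 × 60 × 0.3093 × 16 = 89.08 kip.
Base metal (shear rupture): R_n/Ω = (1/2.0) × 0.6 × 58 × 0.75 × 16 = 208.8 kip.
Governing: weld metal.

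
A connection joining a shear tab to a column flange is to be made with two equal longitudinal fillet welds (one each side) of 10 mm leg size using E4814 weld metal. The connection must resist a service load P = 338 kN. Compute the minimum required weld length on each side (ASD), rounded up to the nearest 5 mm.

E48XX → F_EXX = 480 MPa.
Throat t_e = 0.707 × 10 = 7.07 mm.
r_n/Ω = (0.6 × 480 × 7.07) / 2.0 = 1018 N/mm = 1.018 kN/mm.
L_req = P / (r_n/Ω) = 338 / 1.018 = 332 mm total.
Per side: 332 / 2 = 166 mm.
Round up → use L = 170 mm on each side.

L = 170 mm on each side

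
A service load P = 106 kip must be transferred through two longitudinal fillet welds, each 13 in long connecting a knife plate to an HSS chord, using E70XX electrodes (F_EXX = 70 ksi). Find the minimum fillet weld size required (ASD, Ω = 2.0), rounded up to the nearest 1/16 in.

Total weld length L = 26 in.
Required throat t_e = P × Ω / (0.6 F_EXX × L) = 106 × 2.0 / (0.6 × 70 × 26) = 0.1941 in.
Required leg w = t_e / 0.707 = 0.2746 in → use 5/16 in.

w = 5/16 in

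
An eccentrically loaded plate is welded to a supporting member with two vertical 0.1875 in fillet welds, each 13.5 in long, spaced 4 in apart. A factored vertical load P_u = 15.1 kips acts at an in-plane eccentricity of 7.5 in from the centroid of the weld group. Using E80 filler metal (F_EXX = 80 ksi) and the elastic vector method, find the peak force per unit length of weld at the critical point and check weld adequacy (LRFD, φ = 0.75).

f_max ≈ 1.78 kip/in; adequate

Total weld length L_w = 27 in. Treat welds as unit-width lines.
Polar moment about centroid: J = 2[d³/12 + d(b/2)²] = 2[13.5³/12 + 13.5×2²] = 518.1 in³.
Direct shear f_v = P/L_w = 15.1 / 27 = 0.5593 kip/in (vertical).
Torsion M = P·e = 15.1 × 7.5 = 113.25 kip·in.
Critical point at (x, y) = (2, 6.75) from centroid. f_tx = M·y/J = 1.476 kip/in; f_ty = M·x/J = 0.4372 kip/in.
Resultant f_max = √[f_tx² + (f_v + f_ty)²] = √[1.476² + (0.5593 + 0.4372)²] = 1.781 kip/in.
Capacity per unit length: φr_n = 0.75 × 0.6 × 80 × (0.707 × 0.1875) = 4.772 kip/in.
1.781 ≤ 4.772 → adequate.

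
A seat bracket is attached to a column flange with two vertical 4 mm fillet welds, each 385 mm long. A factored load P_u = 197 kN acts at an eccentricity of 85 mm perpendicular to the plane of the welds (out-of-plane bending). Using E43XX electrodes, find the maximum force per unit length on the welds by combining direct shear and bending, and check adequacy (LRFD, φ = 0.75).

E43XX → F_EXX = 430 MPa.
L_w = 2 × 385 = 770 mm; section modulus (unit throat) S = 2 × L²/6 = 49410 mm².
Direct shear f_v = P/L_w = 197×10³/770 = 255.8 N/mm.
Moment M = P × e = 197×10³ × 85 = 16745000 N·mm; bending f_b = M/S = 338.9 N/mm.
f_max = √(f_v² + f_b²) = √(255.8² + 338.9²) = 424.6 N/mm.
φr_n = 0.75 × 0.6 × 430 × (0.707 × 4) = 547.2 N/mm → adequate.

f_max ≈ 425 N/mm; adequate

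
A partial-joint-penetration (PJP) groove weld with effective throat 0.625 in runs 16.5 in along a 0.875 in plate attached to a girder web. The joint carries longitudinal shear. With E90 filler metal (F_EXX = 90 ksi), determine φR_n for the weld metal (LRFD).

Effective throat (given) t_e = 0.625 in.
A_we = 0.625 × 16.5 = 10.31 in².
F_nw = 0.6 F_EXX = 54 ksi.
φR_n = 0.75 × 54 × 10.31 = 417.7 kip.

φR_n ≈ 418 kip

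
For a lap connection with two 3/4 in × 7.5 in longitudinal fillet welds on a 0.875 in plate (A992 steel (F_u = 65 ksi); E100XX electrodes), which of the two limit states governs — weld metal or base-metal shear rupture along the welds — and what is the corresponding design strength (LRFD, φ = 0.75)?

E100XX → F_EXX = 100 ksi.
t_e = 0.707 × 0.75 = 0.5302 in; L = 15 in.
Weld metal: φR_n = 0.75 × 0.6 × 100 × 0.5302 × 15 = 357.9 kip.
Base metal (shear rupture): φR_n = 0.75 × 0.6 × 65 × 0.875 × 15 = 383.9 kip.
Governing: weld metal.

φR_n ≈ 358 kip (weld metal governs)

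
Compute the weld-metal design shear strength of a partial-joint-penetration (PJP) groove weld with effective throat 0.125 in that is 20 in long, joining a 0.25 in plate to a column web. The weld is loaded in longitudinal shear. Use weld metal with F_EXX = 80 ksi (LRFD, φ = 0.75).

Effective throat (given) t_e = 0.125 in.
A_we = 0.125 × 20 = 2.5 in².
F_nw = 0.6 F_EXX = 48 ksi.
φR_n = 0.75 × 48 × 2.5 = 90 kips.

φR_n ≈ 90 kips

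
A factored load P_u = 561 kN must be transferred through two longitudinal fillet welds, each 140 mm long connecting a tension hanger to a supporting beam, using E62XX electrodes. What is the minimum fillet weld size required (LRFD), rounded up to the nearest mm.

E62XX → F_EXX = 620 MPa.
Total weld length L = 280 mm.
Required throat t_e = P_u / (φ × 0.6 F_EXX × L) = 561 / (0.75 × 0.6 × 620 × 280 × 10⁻³) = 7.181 mm.
Required leg w = t_e / 0.707 = 10.16 mm → use 11 mm.

w = 11 mm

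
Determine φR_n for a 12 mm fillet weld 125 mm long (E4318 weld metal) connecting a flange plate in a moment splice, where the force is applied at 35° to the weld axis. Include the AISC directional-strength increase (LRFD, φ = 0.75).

φR_n ≈ 250 kN

E43XX → F_EXX = 430 MPa.
t_e = 0.707 × 12 = 8.484 mm; A_we = 8.484 × 125 = 1060 mm².
Directional factor: 1.0 + 0.5 sin^1.5(35°) = 1.217.
F_nw = 0.6 × 430 × 1.217 = 314 MPa.
φR_n = 0.75 × 314 × 1060 × 10⁻³ = 249.8 kN.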